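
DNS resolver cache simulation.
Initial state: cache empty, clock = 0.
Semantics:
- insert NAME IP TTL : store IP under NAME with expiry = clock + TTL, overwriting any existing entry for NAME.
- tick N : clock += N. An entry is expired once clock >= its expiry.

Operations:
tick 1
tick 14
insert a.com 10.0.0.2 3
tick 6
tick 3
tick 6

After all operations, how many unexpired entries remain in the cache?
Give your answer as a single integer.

Answer: 0

Derivation:
Op 1: tick 1 -> clock=1.
Op 2: tick 14 -> clock=15.
Op 3: insert a.com -> 10.0.0.2 (expiry=15+3=18). clock=15
Op 4: tick 6 -> clock=21. purged={a.com}
Op 5: tick 3 -> clock=24.
Op 6: tick 6 -> clock=30.
Final cache (unexpired): {} -> size=0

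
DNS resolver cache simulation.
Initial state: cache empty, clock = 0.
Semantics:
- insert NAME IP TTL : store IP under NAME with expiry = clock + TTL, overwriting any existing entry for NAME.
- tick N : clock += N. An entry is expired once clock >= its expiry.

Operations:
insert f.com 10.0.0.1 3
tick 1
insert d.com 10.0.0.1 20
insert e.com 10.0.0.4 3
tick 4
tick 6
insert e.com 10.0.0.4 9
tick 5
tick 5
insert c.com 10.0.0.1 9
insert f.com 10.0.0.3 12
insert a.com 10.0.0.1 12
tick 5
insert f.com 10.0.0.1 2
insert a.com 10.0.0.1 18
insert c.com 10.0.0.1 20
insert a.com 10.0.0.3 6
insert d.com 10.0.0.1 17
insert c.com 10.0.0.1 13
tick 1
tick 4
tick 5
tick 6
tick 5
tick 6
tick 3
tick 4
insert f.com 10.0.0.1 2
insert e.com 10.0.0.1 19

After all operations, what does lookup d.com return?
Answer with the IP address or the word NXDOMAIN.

Op 1: insert f.com -> 10.0.0.1 (expiry=0+3=3). clock=0
Op 2: tick 1 -> clock=1.
Op 3: insert d.com -> 10.0.0.1 (expiry=1+20=21). clock=1
Op 4: insert e.com -> 10.0.0.4 (expiry=1+3=4). clock=1
Op 5: tick 4 -> clock=5. purged={e.com,f.com}
Op 6: tick 6 -> clock=11.
Op 7: insert e.com -> 10.0.0.4 (expiry=11+9=20). clock=11
Op 8: tick 5 -> clock=16.
Op 9: tick 5 -> clock=21. purged={d.com,e.com}
Op 10: insert c.com -> 10.0.0.1 (expiry=21+9=30). clock=21
Op 11: insert f.com -> 10.0.0.3 (expiry=21+12=33). clock=21
Op 12: insert a.com -> 10.0.0.1 (expiry=21+12=33). clock=21
Op 13: tick 5 -> clock=26.
Op 14: insert f.com -> 10.0.0.1 (expiry=26+2=28). clock=26
Op 15: insert a.com -> 10.0.0.1 (expiry=26+18=44). clock=26
Op 16: insert c.com -> 10.0.0.1 (expiry=26+20=46). clock=26
Op 17: insert a.com -> 10.0.0.3 (expiry=26+6=32). clock=26
Op 18: insert d.com -> 10.0.0.1 (expiry=26+17=43). clock=26
Op 19: insert c.com -> 10.0.0.1 (expiry=26+13=39). clock=26
Op 20: tick 1 -> clock=27.
Op 21: tick 4 -> clock=31. purged={f.com}
Op 22: tick 5 -> clock=36. purged={a.com}
Op 23: tick 6 -> clock=42. purged={c.com}
Op 24: tick 5 -> clock=47. purged={d.com}
Op 25: tick 6 -> clock=53.
Op 26: tick 3 -> clock=56.
Op 27: tick 4 -> clock=60.
Op 28: insert f.com -> 10.0.0.1 (expiry=60+2=62). clock=60
Op 29: insert e.com -> 10.0.0.1 (expiry=60+19=79). clock=60
lookup d.com: not in cache (expired or never inserted)

Answer: NXDOMAIN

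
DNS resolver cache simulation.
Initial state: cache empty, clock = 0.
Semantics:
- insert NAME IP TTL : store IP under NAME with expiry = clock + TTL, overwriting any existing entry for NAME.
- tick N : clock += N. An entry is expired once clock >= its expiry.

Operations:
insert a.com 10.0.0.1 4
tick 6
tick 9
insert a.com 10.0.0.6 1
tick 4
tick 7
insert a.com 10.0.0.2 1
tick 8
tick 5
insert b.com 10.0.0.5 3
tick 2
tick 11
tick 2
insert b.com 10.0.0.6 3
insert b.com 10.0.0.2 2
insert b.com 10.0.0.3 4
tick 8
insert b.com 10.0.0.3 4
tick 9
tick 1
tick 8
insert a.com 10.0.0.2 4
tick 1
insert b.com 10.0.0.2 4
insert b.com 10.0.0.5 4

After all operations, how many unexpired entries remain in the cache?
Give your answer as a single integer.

Answer: 2

Derivation:
Op 1: insert a.com -> 10.0.0.1 (expiry=0+4=4). clock=0
Op 2: tick 6 -> clock=6. purged={a.com}
Op 3: tick 9 -> clock=15.
Op 4: insert a.com -> 10.0.0.6 (expiry=15+1=16). clock=15
Op 5: tick 4 -> clock=19. purged={a.com}
Op 6: tick 7 -> clock=26.
Op 7: insert a.com -> 10.0.0.2 (expiry=26+1=27). clock=26
Op 8: tick 8 -> clock=34. purged={a.com}
Op 9: tick 5 -> clock=39.
Op 10: insert b.com -> 10.0.0.5 (expiry=39+3=42). clock=39
Op 11: tick 2 -> clock=41.
Op 12: tick 11 -> clock=52. purged={b.com}
Op 13: tick 2 -> clock=54.
Op 14: insert b.com -> 10.0.0.6 (expiry=54+3=57). clock=54
Op 15: insert b.com -> 10.0.0.2 (expiry=54+2=56). clock=54
Op 16: insert b.com -> 10.0.0.3 (expiry=54+4=58). clock=54
Op 17: tick 8 -> clock=62. purged={b.com}
Op 18: insert b.com -> 10.0.0.3 (expiry=62+4=66). clock=62
Op 19: tick 9 -> clock=71. purged={b.com}
Op 20: tick 1 -> clock=72.
Op 21: tick 8 -> clock=80.
Op 22: insert a.com -> 10.0.0.2 (expiry=80+4=84). clock=80
Op 23: tick 1 -> clock=81.
Op 24: insert b.com -> 10.0.0.2 (expiry=81+4=85). clock=81
Op 25: insert b.com -> 10.0.0.5 (expiry=81+4=85). clock=81
Final cache (unexpired): {a.com,b.com} -> size=2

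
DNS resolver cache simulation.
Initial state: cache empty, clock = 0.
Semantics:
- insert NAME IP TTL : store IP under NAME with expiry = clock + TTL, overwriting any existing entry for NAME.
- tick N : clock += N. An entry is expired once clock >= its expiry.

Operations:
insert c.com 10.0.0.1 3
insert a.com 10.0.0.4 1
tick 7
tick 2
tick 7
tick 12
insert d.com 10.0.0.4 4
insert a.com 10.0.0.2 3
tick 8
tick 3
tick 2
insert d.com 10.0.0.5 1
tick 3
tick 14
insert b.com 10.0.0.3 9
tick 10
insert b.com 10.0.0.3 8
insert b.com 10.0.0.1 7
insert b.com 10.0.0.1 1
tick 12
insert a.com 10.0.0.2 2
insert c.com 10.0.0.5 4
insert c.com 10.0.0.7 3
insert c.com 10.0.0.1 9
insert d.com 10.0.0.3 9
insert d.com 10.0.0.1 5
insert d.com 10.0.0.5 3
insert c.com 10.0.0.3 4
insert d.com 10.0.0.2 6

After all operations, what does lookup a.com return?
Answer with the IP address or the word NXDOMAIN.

Op 1: insert c.com -> 10.0.0.1 (expiry=0+3=3). clock=0
Op 2: insert a.com -> 10.0.0.4 (expiry=0+1=1). clock=0
Op 3: tick 7 -> clock=7. purged={a.com,c.com}
Op 4: tick 2 -> clock=9.
Op 5: tick 7 -> clock=16.
Op 6: tick 12 -> clock=28.
Op 7: insert d.com -> 10.0.0.4 (expiry=28+4=32). clock=28
Op 8: insert a.com -> 10.0.0.2 (expiry=28+3=31). clock=28
Op 9: tick 8 -> clock=36. purged={a.com,d.com}
Op 10: tick 3 -> clock=39.
Op 11: tick 2 -> clock=41.
Op 12: insert d.com -> 10.0.0.5 (expiry=41+1=42). clock=41
Op 13: tick 3 -> clock=44. purged={d.com}
Op 14: tick 14 -> clock=58.
Op 15: insert b.com -> 10.0.0.3 (expiry=58+9=67). clock=58
Op 16: tick 10 -> clock=68. purged={b.com}
Op 17: insert b.com -> 10.0.0.3 (expiry=68+8=76). clock=68
Op 18: insert b.com -> 10.0.0.1 (expiry=68+7=75). clock=68
Op 19: insert b.com -> 10.0.0.1 (expiry=68+1=69). clock=68
Op 20: tick 12 -> clock=80. purged={b.com}
Op 21: insert a.com -> 10.0.0.2 (expiry=80+2=82). clock=80
Op 22: insert c.com -> 10.0.0.5 (expiry=80+4=84). clock=80
Op 23: insert c.com -> 10.0.0.7 (expiry=80+3=83). clock=80
Op 24: insert c.com -> 10.0.0.1 (expiry=80+9=89). clock=80
Op 25: insert d.com -> 10.0.0.3 (expiry=80+9=89). clock=80
Op 26: insert d.com -> 10.0.0.1 (expiry=80+5=85). clock=80
Op 27: insert d.com -> 10.0.0.5 (expiry=80+3=83). clock=80
Op 28: insert c.com -> 10.0.0.3 (expiry=80+4=84). clock=80
Op 29: insert d.com -> 10.0.0.2 (expiry=80+6=86). clock=80
lookup a.com: present, ip=10.0.0.2 expiry=82 > clock=80

Answer: 10.0.0.2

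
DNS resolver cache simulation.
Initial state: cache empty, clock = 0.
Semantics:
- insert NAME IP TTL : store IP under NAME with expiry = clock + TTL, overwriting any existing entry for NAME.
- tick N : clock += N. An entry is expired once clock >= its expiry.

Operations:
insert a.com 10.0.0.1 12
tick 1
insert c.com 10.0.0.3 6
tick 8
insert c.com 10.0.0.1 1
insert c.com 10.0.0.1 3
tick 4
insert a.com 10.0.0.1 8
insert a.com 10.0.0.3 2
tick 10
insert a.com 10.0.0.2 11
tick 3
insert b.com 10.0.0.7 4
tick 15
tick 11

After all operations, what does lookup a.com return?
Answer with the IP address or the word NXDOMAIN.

Answer: NXDOMAIN

Derivation:
Op 1: insert a.com -> 10.0.0.1 (expiry=0+12=12). clock=0
Op 2: tick 1 -> clock=1.
Op 3: insert c.com -> 10.0.0.3 (expiry=1+6=7). clock=1
Op 4: tick 8 -> clock=9. purged={c.com}
Op 5: insert c.com -> 10.0.0.1 (expiry=9+1=10). clock=9
Op 6: insert c.com -> 10.0.0.1 (expiry=9+3=12). clock=9
Op 7: tick 4 -> clock=13. purged={a.com,c.com}
Op 8: insert a.com -> 10.0.0.1 (expiry=13+8=21). clock=13
Op 9: insert a.com -> 10.0.0.3 (expiry=13+2=15). clock=13
Op 10: tick 10 -> clock=23. purged={a.com}
Op 11: insert a.com -> 10.0.0.2 (expiry=23+11=34). clock=23
Op 12: tick 3 -> clock=26.
Op 13: insert b.com -> 10.0.0.7 (expiry=26+4=30). clock=26
Op 14: tick 15 -> clock=41. purged={a.com,b.com}
Op 15: tick 11 -> clock=52.
lookup a.com: not in cache (expired or never inserted)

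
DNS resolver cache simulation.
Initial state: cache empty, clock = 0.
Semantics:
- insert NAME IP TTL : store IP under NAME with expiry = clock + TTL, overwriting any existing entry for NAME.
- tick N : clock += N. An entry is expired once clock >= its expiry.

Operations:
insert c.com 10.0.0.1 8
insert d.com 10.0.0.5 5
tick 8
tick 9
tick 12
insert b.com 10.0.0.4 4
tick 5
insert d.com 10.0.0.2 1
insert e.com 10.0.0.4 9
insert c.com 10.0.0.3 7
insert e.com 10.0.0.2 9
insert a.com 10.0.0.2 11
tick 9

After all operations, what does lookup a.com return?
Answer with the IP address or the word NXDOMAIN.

Op 1: insert c.com -> 10.0.0.1 (expiry=0+8=8). clock=0
Op 2: insert d.com -> 10.0.0.5 (expiry=0+5=5). clock=0
Op 3: tick 8 -> clock=8. purged={c.com,d.com}
Op 4: tick 9 -> clock=17.
Op 5: tick 12 -> clock=29.
Op 6: insert b.com -> 10.0.0.4 (expiry=29+4=33). clock=29
Op 7: tick 5 -> clock=34. purged={b.com}
Op 8: insert d.com -> 10.0.0.2 (expiry=34+1=35). clock=34
Op 9: insert e.com -> 10.0.0.4 (expiry=34+9=43). clock=34
Op 10: insert c.com -> 10.0.0.3 (expiry=34+7=41). clock=34
Op 11: insert e.com -> 10.0.0.2 (expiry=34+9=43). clock=34
Op 12: insert a.com -> 10.0.0.2 (expiry=34+11=45). clock=34
Op 13: tick 9 -> clock=43. purged={c.com,d.com,e.com}
lookup a.com: present, ip=10.0.0.2 expiry=45 > clock=43

Answer: 10.0.0.2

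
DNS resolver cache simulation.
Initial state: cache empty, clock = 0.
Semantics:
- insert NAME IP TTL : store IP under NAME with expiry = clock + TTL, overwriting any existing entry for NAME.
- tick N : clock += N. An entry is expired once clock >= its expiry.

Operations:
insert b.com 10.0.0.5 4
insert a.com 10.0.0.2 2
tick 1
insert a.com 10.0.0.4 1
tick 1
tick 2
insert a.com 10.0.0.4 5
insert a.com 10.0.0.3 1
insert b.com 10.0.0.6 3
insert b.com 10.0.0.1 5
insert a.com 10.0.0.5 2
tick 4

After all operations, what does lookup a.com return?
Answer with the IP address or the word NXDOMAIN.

Op 1: insert b.com -> 10.0.0.5 (expiry=0+4=4). clock=0
Op 2: insert a.com -> 10.0.0.2 (expiry=0+2=2). clock=0
Op 3: tick 1 -> clock=1.
Op 4: insert a.com -> 10.0.0.4 (expiry=1+1=2). clock=1
Op 5: tick 1 -> clock=2. purged={a.com}
Op 6: tick 2 -> clock=4. purged={b.com}
Op 7: insert a.com -> 10.0.0.4 (expiry=4+5=9). clock=4
Op 8: insert a.com -> 10.0.0.3 (expiry=4+1=5). clock=4
Op 9: insert b.com -> 10.0.0.6 (expiry=4+3=7). clock=4
Op 10: insert b.com -> 10.0.0.1 (expiry=4+5=9). clock=4
Op 11: insert a.com -> 10.0.0.5 (expiry=4+2=6). clock=4
Op 12: tick 4 -> clock=8. purged={a.com}
lookup a.com: not in cache (expired or never inserted)

Answer: NXDOMAIN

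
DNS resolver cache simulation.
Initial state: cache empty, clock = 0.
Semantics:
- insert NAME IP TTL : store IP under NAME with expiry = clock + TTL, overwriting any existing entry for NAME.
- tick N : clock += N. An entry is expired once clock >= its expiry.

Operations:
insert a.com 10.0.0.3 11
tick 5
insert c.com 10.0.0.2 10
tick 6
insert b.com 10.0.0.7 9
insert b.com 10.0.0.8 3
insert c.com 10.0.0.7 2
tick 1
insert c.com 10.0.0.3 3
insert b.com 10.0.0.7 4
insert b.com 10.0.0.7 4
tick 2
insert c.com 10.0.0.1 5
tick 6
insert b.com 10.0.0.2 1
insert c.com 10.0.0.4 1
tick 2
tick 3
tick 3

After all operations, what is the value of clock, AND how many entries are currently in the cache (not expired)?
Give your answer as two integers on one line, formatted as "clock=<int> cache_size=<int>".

Op 1: insert a.com -> 10.0.0.3 (expiry=0+11=11). clock=0
Op 2: tick 5 -> clock=5.
Op 3: insert c.com -> 10.0.0.2 (expiry=5+10=15). clock=5
Op 4: tick 6 -> clock=11. purged={a.com}
Op 5: insert b.com -> 10.0.0.7 (expiry=11+9=20). clock=11
Op 6: insert b.com -> 10.0.0.8 (expiry=11+3=14). clock=11
Op 7: insert c.com -> 10.0.0.7 (expiry=11+2=13). clock=11
Op 8: tick 1 -> clock=12.
Op 9: insert c.com -> 10.0.0.3 (expiry=12+3=15). clock=12
Op 10: insert b.com -> 10.0.0.7 (expiry=12+4=16). clock=12
Op 11: insert b.com -> 10.0.0.7 (expiry=12+4=16). clock=12
Op 12: tick 2 -> clock=14.
Op 13: insert c.com -> 10.0.0.1 (expiry=14+5=19). clock=14
Op 14: tick 6 -> clock=20. purged={b.com,c.com}
Op 15: insert b.com -> 10.0.0.2 (expiry=20+1=21). clock=20
Op 16: insert c.com -> 10.0.0.4 (expiry=20+1=21). clock=20
Op 17: tick 2 -> clock=22. purged={b.com,c.com}
Op 18: tick 3 -> clock=25.
Op 19: tick 3 -> clock=28.
Final clock = 28
Final cache (unexpired): {} -> size=0

Answer: clock=28 cache_size=0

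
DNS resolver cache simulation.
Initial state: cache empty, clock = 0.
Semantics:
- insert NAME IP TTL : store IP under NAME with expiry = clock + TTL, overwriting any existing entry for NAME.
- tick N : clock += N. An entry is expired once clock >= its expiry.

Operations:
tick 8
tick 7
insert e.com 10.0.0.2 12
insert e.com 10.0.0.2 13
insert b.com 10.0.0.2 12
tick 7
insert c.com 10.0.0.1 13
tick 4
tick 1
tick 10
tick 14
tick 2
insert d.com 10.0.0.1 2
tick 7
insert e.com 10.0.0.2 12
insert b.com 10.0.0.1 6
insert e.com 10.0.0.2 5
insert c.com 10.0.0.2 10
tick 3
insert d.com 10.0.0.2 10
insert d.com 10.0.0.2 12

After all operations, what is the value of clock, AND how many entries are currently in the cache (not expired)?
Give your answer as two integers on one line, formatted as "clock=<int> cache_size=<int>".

Answer: clock=63 cache_size=4

Derivation:
Op 1: tick 8 -> clock=8.
Op 2: tick 7 -> clock=15.
Op 3: insert e.com -> 10.0.0.2 (expiry=15+12=27). clock=15
Op 4: insert e.com -> 10.0.0.2 (expiry=15+13=28). clock=15
Op 5: insert b.com -> 10.0.0.2 (expiry=15+12=27). clock=15
Op 6: tick 7 -> clock=22.
Op 7: insert c.com -> 10.0.0.1 (expiry=22+13=35). clock=22
Op 8: tick 4 -> clock=26.
Op 9: tick 1 -> clock=27. purged={b.com}
Op 10: tick 10 -> clock=37. purged={c.com,e.com}
Op 11: tick 14 -> clock=51.
Op 12: tick 2 -> clock=53.
Op 13: insert d.com -> 10.0.0.1 (expiry=53+2=55). clock=53
Op 14: tick 7 -> clock=60. purged={d.com}
Op 15: insert e.com -> 10.0.0.2 (expiry=60+12=72). clock=60
Op 16: insert b.com -> 10.0.0.1 (expiry=60+6=66). clock=60
Op 17: insert e.com -> 10.0.0.2 (expiry=60+5=65). clock=60
Op 18: insert c.com -> 10.0.0.2 (expiry=60+10=70). clock=60
Op 19: tick 3 -> clock=63.
Op 20: insert d.com -> 10.0.0.2 (expiry=63+10=73). clock=63
Op 21: insert d.com -> 10.0.0.2 (expiry=63+12=75). clock=63
Final clock = 63
Final cache (unexpired): {b.com,c.com,d.com,e.com} -> size=4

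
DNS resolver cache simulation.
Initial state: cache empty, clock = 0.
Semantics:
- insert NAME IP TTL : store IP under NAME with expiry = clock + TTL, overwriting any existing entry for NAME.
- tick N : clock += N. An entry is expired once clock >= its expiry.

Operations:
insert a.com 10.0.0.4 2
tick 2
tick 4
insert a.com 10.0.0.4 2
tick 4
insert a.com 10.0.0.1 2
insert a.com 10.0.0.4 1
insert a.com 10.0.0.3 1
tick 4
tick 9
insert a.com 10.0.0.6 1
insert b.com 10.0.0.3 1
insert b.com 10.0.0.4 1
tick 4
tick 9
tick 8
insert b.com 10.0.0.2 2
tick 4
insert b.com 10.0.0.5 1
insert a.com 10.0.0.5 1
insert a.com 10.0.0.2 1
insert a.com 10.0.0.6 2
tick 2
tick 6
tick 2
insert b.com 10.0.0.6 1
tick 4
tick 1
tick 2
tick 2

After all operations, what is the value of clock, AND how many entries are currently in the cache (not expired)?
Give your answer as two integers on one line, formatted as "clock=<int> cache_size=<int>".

Answer: clock=67 cache_size=0

Derivation:
Op 1: insert a.com -> 10.0.0.4 (expiry=0+2=2). clock=0
Op 2: tick 2 -> clock=2. purged={a.com}
Op 3: tick 4 -> clock=6.
Op 4: insert a.com -> 10.0.0.4 (expiry=6+2=8). clock=6
Op 5: tick 4 -> clock=10. purged={a.com}
Op 6: insert a.com -> 10.0.0.1 (expiry=10+2=12). clock=10
Op 7: insert a.com -> 10.0.0.4 (expiry=10+1=11). clock=10
Op 8: insert a.com -> 10.0.0.3 (expiry=10+1=11). clock=10
Op 9: tick 4 -> clock=14. purged={a.com}
Op 10: tick 9 -> clock=23.
Op 11: insert a.com -> 10.0.0.6 (expiry=23+1=24). clock=23
Op 12: insert b.com -> 10.0.0.3 (expiry=23+1=24). clock=23
Op 13: insert b.com -> 10.0.0.4 (expiry=23+1=24). clock=23
Op 14: tick 4 -> clock=27. purged={a.com,b.com}
Op 15: tick 9 -> clock=36.
Op 16: tick 8 -> clock=44.
Op 17: insert b.com -> 10.0.0.2 (expiry=44+2=46). clock=44
Op 18: tick 4 -> clock=48. purged={b.com}
Op 19: insert b.com -> 10.0.0.5 (expiry=48+1=49). clock=48
Op 20: insert a.com -> 10.0.0.5 (expiry=48+1=49). clock=48
Op 21: insert a.com -> 10.0.0.2 (expiry=48+1=49). clock=48
Op 22: insert a.com -> 10.0.0.6 (expiry=48+2=50). clock=48
Op 23: tick 2 -> clock=50. purged={a.com,b.com}
Op 24: tick 6 -> clock=56.
Op 25: tick 2 -> clock=58.
Op 26: insert b.com -> 10.0.0.6 (expiry=58+1=59). clock=58
Op 27: tick 4 -> clock=62. purged={b.com}
Op 28: tick 1 -> clock=63.
Op 29: tick 2 -> clock=65.
Op 30: tick 2 -> clock=67.
Final clock = 67
Final cache (unexpired): {} -> size=0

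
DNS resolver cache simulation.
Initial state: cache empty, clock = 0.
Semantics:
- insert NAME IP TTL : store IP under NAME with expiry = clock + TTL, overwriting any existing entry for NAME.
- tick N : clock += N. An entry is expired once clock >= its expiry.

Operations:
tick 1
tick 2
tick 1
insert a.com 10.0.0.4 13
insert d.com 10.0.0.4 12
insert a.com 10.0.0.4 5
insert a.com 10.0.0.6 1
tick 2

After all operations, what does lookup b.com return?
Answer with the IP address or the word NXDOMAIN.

Op 1: tick 1 -> clock=1.
Op 2: tick 2 -> clock=3.
Op 3: tick 1 -> clock=4.
Op 4: insert a.com -> 10.0.0.4 (expiry=4+13=17). clock=4
Op 5: insert d.com -> 10.0.0.4 (expiry=4+12=16). clock=4
Op 6: insert a.com -> 10.0.0.4 (expiry=4+5=9). clock=4
Op 7: insert a.com -> 10.0.0.6 (expiry=4+1=5). clock=4
Op 8: tick 2 -> clock=6. purged={a.com}
lookup b.com: not in cache (expired or never inserted)

Answer: NXDOMAIN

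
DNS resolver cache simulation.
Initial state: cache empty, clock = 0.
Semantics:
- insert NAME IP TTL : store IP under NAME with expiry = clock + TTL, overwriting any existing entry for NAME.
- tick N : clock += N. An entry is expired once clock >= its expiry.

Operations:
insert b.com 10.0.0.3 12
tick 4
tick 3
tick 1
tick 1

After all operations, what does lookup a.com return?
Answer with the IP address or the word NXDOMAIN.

Op 1: insert b.com -> 10.0.0.3 (expiry=0+12=12). clock=0
Op 2: tick 4 -> clock=4.
Op 3: tick 3 -> clock=7.
Op 4: tick 1 -> clock=8.
Op 5: tick 1 -> clock=9.
lookup a.com: not in cache (expired or never inserted)

Answer: NXDOMAIN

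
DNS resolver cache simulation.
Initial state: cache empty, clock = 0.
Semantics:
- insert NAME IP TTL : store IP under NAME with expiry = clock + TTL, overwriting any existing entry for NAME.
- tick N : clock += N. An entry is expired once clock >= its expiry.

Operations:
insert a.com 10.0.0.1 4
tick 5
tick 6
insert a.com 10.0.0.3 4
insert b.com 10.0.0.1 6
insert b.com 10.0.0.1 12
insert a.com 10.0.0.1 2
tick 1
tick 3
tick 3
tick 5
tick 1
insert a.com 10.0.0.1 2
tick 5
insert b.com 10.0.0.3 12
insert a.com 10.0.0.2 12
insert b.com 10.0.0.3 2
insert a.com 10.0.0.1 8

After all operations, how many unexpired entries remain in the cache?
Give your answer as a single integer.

Answer: 2

Derivation:
Op 1: insert a.com -> 10.0.0.1 (expiry=0+4=4). clock=0
Op 2: tick 5 -> clock=5. purged={a.com}
Op 3: tick 6 -> clock=11.
Op 4: insert a.com -> 10.0.0.3 (expiry=11+4=15). clock=11
Op 5: insert b.com -> 10.0.0.1 (expiry=11+6=17). clock=11
Op 6: insert b.com -> 10.0.0.1 (expiry=11+12=23). clock=11
Op 7: insert a.com -> 10.0.0.1 (expiry=11+2=13). clock=11
Op 8: tick 1 -> clock=12.
Op 9: tick 3 -> clock=15. purged={a.com}
Op 10: tick 3 -> clock=18.
Op 11: tick 5 -> clock=23. purged={b.com}
Op 12: tick 1 -> clock=24.
Op 13: insert a.com -> 10.0.0.1 (expiry=24+2=26). clock=24
Op 14: tick 5 -> clock=29. purged={a.com}
Op 15: insert b.com -> 10.0.0.3 (expiry=29+12=41). clock=29
Op 16: insert a.com -> 10.0.0.2 (expiry=29+12=41). clock=29
Op 17: insert b.com -> 10.0.0.3 (expiry=29+2=31). clock=29
Op 18: insert a.com -> 10.0.0.1 (expiry=29+8=37). clock=29
Final cache (unexpired): {a.com,b.com} -> size=2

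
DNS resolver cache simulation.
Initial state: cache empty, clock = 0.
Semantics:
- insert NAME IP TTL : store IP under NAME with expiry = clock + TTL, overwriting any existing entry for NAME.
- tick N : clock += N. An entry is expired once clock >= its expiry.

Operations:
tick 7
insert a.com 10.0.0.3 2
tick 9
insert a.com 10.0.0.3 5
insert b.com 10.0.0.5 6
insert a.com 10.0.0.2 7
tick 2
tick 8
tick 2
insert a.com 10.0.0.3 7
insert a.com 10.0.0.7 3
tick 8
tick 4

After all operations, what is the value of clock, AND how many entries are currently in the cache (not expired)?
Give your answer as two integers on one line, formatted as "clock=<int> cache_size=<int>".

Answer: clock=40 cache_size=0

Derivation:
Op 1: tick 7 -> clock=7.
Op 2: insert a.com -> 10.0.0.3 (expiry=7+2=9). clock=7
Op 3: tick 9 -> clock=16. purged={a.com}
Op 4: insert a.com -> 10.0.0.3 (expiry=16+5=21). clock=16
Op 5: insert b.com -> 10.0.0.5 (expiry=16+6=22). clock=16
Op 6: insert a.com -> 10.0.0.2 (expiry=16+7=23). clock=16
Op 7: tick 2 -> clock=18.
Op 8: tick 8 -> clock=26. purged={a.com,b.com}
Op 9: tick 2 -> clock=28.
Op 10: insert a.com -> 10.0.0.3 (expiry=28+7=35). clock=28
Op 11: insert a.com -> 10.0.0.7 (expiry=28+3=31). clock=28
Op 12: tick 8 -> clock=36. purged={a.com}
Op 13: tick 4 -> clock=40.
Final clock = 40
Final cache (unexpired): {} -> size=0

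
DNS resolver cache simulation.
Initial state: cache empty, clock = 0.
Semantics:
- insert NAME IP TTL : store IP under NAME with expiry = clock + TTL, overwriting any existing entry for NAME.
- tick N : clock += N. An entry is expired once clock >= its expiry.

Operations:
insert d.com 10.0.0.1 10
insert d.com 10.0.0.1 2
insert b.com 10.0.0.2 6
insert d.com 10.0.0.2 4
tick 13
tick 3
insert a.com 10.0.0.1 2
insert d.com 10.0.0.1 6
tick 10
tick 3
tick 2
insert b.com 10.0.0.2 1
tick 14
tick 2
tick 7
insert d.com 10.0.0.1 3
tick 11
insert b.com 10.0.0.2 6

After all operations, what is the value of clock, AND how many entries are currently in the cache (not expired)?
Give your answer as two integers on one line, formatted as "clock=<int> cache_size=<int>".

Answer: clock=65 cache_size=1

Derivation:
Op 1: insert d.com -> 10.0.0.1 (expiry=0+10=10). clock=0
Op 2: insert d.com -> 10.0.0.1 (expiry=0+2=2). clock=0
Op 3: insert b.com -> 10.0.0.2 (expiry=0+6=6). clock=0
Op 4: insert d.com -> 10.0.0.2 (expiry=0+4=4). clock=0
Op 5: tick 13 -> clock=13. purged={b.com,d.com}
Op 6: tick 3 -> clock=16.
Op 7: insert a.com -> 10.0.0.1 (expiry=16+2=18). clock=16
Op 8: insert d.com -> 10.0.0.1 (expiry=16+6=22). clock=16
Op 9: tick 10 -> clock=26. purged={a.com,d.com}
Op 10: tick 3 -> clock=29.
Op 11: tick 2 -> clock=31.
Op 12: insert b.com -> 10.0.0.2 (expiry=31+1=32). clock=31
Op 13: tick 14 -> clock=45. purged={b.com}
Op 14: tick 2 -> clock=47.
Op 15: tick 7 -> clock=54.
Op 16: insert d.com -> 10.0.0.1 (expiry=54+3=57). clock=54
Op 17: tick 11 -> clock=65. purged={d.com}
Op 18: insert b.com -> 10.0.0.2 (expiry=65+6=71). clock=65
Final clock = 65
Final cache (unexpired): {b.com} -> size=1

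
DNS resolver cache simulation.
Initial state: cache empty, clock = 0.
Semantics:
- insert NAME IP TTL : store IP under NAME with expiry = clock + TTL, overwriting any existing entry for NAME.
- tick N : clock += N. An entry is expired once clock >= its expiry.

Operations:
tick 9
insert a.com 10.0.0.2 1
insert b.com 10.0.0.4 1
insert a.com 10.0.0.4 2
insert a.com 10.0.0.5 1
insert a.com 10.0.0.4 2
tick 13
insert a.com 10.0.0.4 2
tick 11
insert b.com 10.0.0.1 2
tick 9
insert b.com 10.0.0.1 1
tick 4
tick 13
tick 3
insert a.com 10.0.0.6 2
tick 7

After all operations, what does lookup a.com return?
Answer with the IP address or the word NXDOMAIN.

Op 1: tick 9 -> clock=9.
Op 2: insert a.com -> 10.0.0.2 (expiry=9+1=10). clock=9
Op 3: insert b.com -> 10.0.0.4 (expiry=9+1=10). clock=9
Op 4: insert a.com -> 10.0.0.4 (expiry=9+2=11). clock=9
Op 5: insert a.com -> 10.0.0.5 (expiry=9+1=10). clock=9
Op 6: insert a.com -> 10.0.0.4 (expiry=9+2=11). clock=9
Op 7: tick 13 -> clock=22. purged={a.com,b.com}
Op 8: insert a.com -> 10.0.0.4 (expiry=22+2=24). clock=22
Op 9: tick 11 -> clock=33. purged={a.com}
Op 10: insert b.com -> 10.0.0.1 (expiry=33+2=35). clock=33
Op 11: tick 9 -> clock=42. purged={b.com}
Op 12: insert b.com -> 10.0.0.1 (expiry=42+1=43). clock=42
Op 13: tick 4 -> clock=46. purged={b.com}
Op 14: tick 13 -> clock=59.
Op 15: tick 3 -> clock=62.
Op 16: insert a.com -> 10.0.0.6 (expiry=62+2=64). clock=62
Op 17: tick 7 -> clock=69. purged={a.com}
lookup a.com: not in cache (expired or never inserted)

Answer: NXDOMAIN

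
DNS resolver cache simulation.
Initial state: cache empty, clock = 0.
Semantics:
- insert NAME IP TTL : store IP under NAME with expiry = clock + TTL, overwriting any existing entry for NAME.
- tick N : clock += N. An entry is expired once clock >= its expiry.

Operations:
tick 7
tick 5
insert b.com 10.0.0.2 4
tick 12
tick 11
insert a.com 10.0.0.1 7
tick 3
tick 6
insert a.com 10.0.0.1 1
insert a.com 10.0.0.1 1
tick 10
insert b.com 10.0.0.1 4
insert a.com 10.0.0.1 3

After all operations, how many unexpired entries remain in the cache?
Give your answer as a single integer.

Op 1: tick 7 -> clock=7.
Op 2: tick 5 -> clock=12.
Op 3: insert b.com -> 10.0.0.2 (expiry=12+4=16). clock=12
Op 4: tick 12 -> clock=24. purged={b.com}
Op 5: tick 11 -> clock=35.
Op 6: insert a.com -> 10.0.0.1 (expiry=35+7=42). clock=35
Op 7: tick 3 -> clock=38.
Op 8: tick 6 -> clock=44. purged={a.com}
Op 9: insert a.com -> 10.0.0.1 (expiry=44+1=45). clock=44
Op 10: insert a.com -> 10.0.0.1 (expiry=44+1=45). clock=44
Op 11: tick 10 -> clock=54. purged={a.com}
Op 12: insert b.com -> 10.0.0.1 (expiry=54+4=58). clock=54
Op 13: insert a.com -> 10.0.0.1 (expiry=54+3=57). clock=54
Final cache (unexpired): {a.com,b.com} -> size=2

Answer: 2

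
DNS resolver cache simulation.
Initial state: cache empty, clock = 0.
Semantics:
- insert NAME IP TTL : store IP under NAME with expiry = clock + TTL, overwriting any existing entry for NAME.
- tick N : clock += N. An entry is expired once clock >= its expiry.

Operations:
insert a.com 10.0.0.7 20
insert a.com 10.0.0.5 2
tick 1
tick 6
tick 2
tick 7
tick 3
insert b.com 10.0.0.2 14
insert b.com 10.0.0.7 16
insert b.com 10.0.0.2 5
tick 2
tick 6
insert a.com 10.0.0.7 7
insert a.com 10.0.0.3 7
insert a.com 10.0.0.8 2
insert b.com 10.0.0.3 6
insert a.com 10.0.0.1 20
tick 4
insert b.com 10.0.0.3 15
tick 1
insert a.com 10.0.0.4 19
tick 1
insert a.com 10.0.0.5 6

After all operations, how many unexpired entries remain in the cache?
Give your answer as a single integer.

Op 1: insert a.com -> 10.0.0.7 (expiry=0+20=20). clock=0
Op 2: insert a.com -> 10.0.0.5 (expiry=0+2=2). clock=0
Op 3: tick 1 -> clock=1.
Op 4: tick 6 -> clock=7. purged={a.com}
Op 5: tick 2 -> clock=9.
Op 6: tick 7 -> clock=16.
Op 7: tick 3 -> clock=19.
Op 8: insert b.com -> 10.0.0.2 (expiry=19+14=33). clock=19
Op 9: insert b.com -> 10.0.0.7 (expiry=19+16=35). clock=19
Op 10: insert b.com -> 10.0.0.2 (expiry=19+5=24). clock=19
Op 11: tick 2 -> clock=21.
Op 12: tick 6 -> clock=27. purged={b.com}
Op 13: insert a.com -> 10.0.0.7 (expiry=27+7=34). clock=27
Op 14: insert a.com -> 10.0.0.3 (expiry=27+7=34). clock=27
Op 15: insert a.com -> 10.0.0.8 (expiry=27+2=29). clock=27
Op 16: insert b.com -> 10.0.0.3 (expiry=27+6=33). clock=27
Op 17: insert a.com -> 10.0.0.1 (expiry=27+20=47). clock=27
Op 18: tick 4 -> clock=31.
Op 19: insert b.com -> 10.0.0.3 (expiry=31+15=46). clock=31
Op 20: tick 1 -> clock=32.
Op 21: insert a.com -> 10.0.0.4 (expiry=32+19=51). clock=32
Op 22: tick 1 -> clock=33.
Op 23: insert a.com -> 10.0.0.5 (expiry=33+6=39). clock=33
Final cache (unexpired): {a.com,b.com} -> size=2

Answer: 2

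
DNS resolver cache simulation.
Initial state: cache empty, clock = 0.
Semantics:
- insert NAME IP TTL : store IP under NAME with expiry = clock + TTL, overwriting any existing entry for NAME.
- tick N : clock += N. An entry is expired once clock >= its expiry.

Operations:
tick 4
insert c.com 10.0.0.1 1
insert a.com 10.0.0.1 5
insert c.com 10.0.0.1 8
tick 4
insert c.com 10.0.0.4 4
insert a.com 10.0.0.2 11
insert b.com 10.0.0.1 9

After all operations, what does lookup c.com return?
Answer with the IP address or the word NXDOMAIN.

Answer: 10.0.0.4

Derivation:
Op 1: tick 4 -> clock=4.
Op 2: insert c.com -> 10.0.0.1 (expiry=4+1=5). clock=4
Op 3: insert a.com -> 10.0.0.1 (expiry=4+5=9). clock=4
Op 4: insert c.com -> 10.0.0.1 (expiry=4+8=12). clock=4
Op 5: tick 4 -> clock=8.
Op 6: insert c.com -> 10.0.0.4 (expiry=8+4=12). clock=8
Op 7: insert a.com -> 10.0.0.2 (expiry=8+11=19). clock=8
Op 8: insert b.com -> 10.0.0.1 (expiry=8+9=17). clock=8
lookup c.com: present, ip=10.0.0.4 expiry=12 > clock=8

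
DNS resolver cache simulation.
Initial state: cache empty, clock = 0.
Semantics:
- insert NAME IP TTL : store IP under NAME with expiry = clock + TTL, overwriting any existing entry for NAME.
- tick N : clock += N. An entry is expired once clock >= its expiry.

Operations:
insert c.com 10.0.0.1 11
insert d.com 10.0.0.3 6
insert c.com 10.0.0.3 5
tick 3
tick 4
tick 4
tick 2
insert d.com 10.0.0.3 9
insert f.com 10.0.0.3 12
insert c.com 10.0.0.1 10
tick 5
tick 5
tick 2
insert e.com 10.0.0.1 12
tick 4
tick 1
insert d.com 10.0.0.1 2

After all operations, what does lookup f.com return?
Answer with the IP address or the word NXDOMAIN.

Answer: NXDOMAIN

Derivation:
Op 1: insert c.com -> 10.0.0.1 (expiry=0+11=11). clock=0
Op 2: insert d.com -> 10.0.0.3 (expiry=0+6=6). clock=0
Op 3: insert c.com -> 10.0.0.3 (expiry=0+5=5). clock=0
Op 4: tick 3 -> clock=3.
Op 5: tick 4 -> clock=7. purged={c.com,d.com}
Op 6: tick 4 -> clock=11.
Op 7: tick 2 -> clock=13.
Op 8: insert d.com -> 10.0.0.3 (expiry=13+9=22). clock=13
Op 9: insert f.com -> 10.0.0.3 (expiry=13+12=25). clock=13
Op 10: insert c.com -> 10.0.0.1 (expiry=13+10=23). clock=13
Op 11: tick 5 -> clock=18.
Op 12: tick 5 -> clock=23. purged={c.com,d.com}
Op 13: tick 2 -> clock=25. purged={f.com}
Op 14: insert e.com -> 10.0.0.1 (expiry=25+12=37). clock=25
Op 15: tick 4 -> clock=29.
Op 16: tick 1 -> clock=30.
Op 17: insert d.com -> 10.0.0.1 (expiry=30+2=32). clock=30
lookup f.com: not in cache (expired or never inserted)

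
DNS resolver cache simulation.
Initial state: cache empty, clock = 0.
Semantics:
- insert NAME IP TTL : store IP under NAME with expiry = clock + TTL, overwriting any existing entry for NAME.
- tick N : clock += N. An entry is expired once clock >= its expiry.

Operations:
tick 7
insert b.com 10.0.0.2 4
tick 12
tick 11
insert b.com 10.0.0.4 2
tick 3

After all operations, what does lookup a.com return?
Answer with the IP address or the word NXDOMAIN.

Op 1: tick 7 -> clock=7.
Op 2: insert b.com -> 10.0.0.2 (expiry=7+4=11). clock=7
Op 3: tick 12 -> clock=19. purged={b.com}
Op 4: tick 11 -> clock=30.
Op 5: insert b.com -> 10.0.0.4 (expiry=30+2=32). clock=30
Op 6: tick 3 -> clock=33. purged={b.com}
lookup a.com: not in cache (expired or never inserted)

Answer: NXDOMAIN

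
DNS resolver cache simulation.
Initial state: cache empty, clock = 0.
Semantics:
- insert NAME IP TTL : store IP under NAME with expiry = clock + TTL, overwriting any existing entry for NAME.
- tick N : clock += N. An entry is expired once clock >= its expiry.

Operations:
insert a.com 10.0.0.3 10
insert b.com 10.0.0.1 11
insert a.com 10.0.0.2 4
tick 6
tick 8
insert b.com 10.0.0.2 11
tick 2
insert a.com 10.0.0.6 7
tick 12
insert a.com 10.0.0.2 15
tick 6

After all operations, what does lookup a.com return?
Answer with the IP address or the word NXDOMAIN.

Answer: 10.0.0.2

Derivation:
Op 1: insert a.com -> 10.0.0.3 (expiry=0+10=10). clock=0
Op 2: insert b.com -> 10.0.0.1 (expiry=0+11=11). clock=0
Op 3: insert a.com -> 10.0.0.2 (expiry=0+4=4). clock=0
Op 4: tick 6 -> clock=6. purged={a.com}
Op 5: tick 8 -> clock=14. purged={b.com}
Op 6: insert b.com -> 10.0.0.2 (expiry=14+11=25). clock=14
Op 7: tick 2 -> clock=16.
Op 8: insert a.com -> 10.0.0.6 (expiry=16+7=23). clock=16
Op 9: tick 12 -> clock=28. purged={a.com,b.com}
Op 10: insert a.com -> 10.0.0.2 (expiry=28+15=43). clock=28
Op 11: tick 6 -> clock=34.
lookup a.com: present, ip=10.0.0.2 expiry=43 > clock=34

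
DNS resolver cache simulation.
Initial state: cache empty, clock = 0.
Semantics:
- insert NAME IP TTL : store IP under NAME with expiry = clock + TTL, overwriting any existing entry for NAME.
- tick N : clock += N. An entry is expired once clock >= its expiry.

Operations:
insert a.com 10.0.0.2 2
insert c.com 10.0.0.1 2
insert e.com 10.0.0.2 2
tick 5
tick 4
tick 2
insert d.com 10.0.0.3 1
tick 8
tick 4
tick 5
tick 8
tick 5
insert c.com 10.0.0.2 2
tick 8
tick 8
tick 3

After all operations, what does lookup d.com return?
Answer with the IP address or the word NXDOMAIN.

Answer: NXDOMAIN

Derivation:
Op 1: insert a.com -> 10.0.0.2 (expiry=0+2=2). clock=0
Op 2: insert c.com -> 10.0.0.1 (expiry=0+2=2). clock=0
Op 3: insert e.com -> 10.0.0.2 (expiry=0+2=2). clock=0
Op 4: tick 5 -> clock=5. purged={a.com,c.com,e.com}
Op 5: tick 4 -> clock=9.
Op 6: tick 2 -> clock=11.
Op 7: insert d.com -> 10.0.0.3 (expiry=11+1=12). clock=11
Op 8: tick 8 -> clock=19. purged={d.com}
Op 9: tick 4 -> clock=23.
Op 10: tick 5 -> clock=28.
Op 11: tick 8 -> clock=36.
Op 12: tick 5 -> clock=41.
Op 13: insert c.com -> 10.0.0.2 (expiry=41+2=43). clock=41
Op 14: tick 8 -> clock=49. purged={c.com}
Op 15: tick 8 -> clock=57.
Op 16: tick 3 -> clock=60.
lookup d.com: not in cache (expired or never inserted)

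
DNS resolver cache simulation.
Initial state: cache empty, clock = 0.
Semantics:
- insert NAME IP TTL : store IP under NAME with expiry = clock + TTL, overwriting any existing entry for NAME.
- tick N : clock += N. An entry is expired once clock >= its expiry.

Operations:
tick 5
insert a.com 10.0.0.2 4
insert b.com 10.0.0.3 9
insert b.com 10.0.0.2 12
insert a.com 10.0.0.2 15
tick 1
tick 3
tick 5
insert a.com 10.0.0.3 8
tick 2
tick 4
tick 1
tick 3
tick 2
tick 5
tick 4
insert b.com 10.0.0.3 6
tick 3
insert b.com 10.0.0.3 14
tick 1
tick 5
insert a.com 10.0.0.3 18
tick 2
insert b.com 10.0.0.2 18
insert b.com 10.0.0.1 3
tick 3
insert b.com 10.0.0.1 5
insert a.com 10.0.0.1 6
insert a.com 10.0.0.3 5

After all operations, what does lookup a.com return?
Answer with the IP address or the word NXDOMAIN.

Answer: 10.0.0.3

Derivation:
Op 1: tick 5 -> clock=5.
Op 2: insert a.com -> 10.0.0.2 (expiry=5+4=9). clock=5
Op 3: insert b.com -> 10.0.0.3 (expiry=5+9=14). clock=5
Op 4: insert b.com -> 10.0.0.2 (expiry=5+12=17). clock=5
Op 5: insert a.com -> 10.0.0.2 (expiry=5+15=20). clock=5
Op 6: tick 1 -> clock=6.
Op 7: tick 3 -> clock=9.
Op 8: tick 5 -> clock=14.
Op 9: insert a.com -> 10.0.0.3 (expiry=14+8=22). clock=14
Op 10: tick 2 -> clock=16.
Op 11: tick 4 -> clock=20. purged={b.com}
Op 12: tick 1 -> clock=21.
Op 13: tick 3 -> clock=24. purged={a.com}
Op 14: tick 2 -> clock=26.
Op 15: tick 5 -> clock=31.
Op 16: tick 4 -> clock=35.
Op 17: insert b.com -> 10.0.0.3 (expiry=35+6=41). clock=35
Op 18: tick 3 -> clock=38.
Op 19: insert b.com -> 10.0.0.3 (expiry=38+14=52). clock=38
Op 20: tick 1 -> clock=39.
Op 21: tick 5 -> clock=44.
Op 22: insert a.com -> 10.0.0.3 (expiry=44+18=62). clock=44
Op 23: tick 2 -> clock=46.
Op 24: insert b.com -> 10.0.0.2 (expiry=46+18=64). clock=46
Op 25: insert b.com -> 10.0.0.1 (expiry=46+3=49). clock=46
Op 26: tick 3 -> clock=49. purged={b.com}
Op 27: insert b.com -> 10.0.0.1 (expiry=49+5=54). clock=49
Op 28: insert a.com -> 10.0.0.1 (expiry=49+6=55). clock=49
Op 29: insert a.com -> 10.0.0.3 (expiry=49+5=54). clock=49
lookup a.com: present, ip=10.0.0.3 expiry=54 > clock=49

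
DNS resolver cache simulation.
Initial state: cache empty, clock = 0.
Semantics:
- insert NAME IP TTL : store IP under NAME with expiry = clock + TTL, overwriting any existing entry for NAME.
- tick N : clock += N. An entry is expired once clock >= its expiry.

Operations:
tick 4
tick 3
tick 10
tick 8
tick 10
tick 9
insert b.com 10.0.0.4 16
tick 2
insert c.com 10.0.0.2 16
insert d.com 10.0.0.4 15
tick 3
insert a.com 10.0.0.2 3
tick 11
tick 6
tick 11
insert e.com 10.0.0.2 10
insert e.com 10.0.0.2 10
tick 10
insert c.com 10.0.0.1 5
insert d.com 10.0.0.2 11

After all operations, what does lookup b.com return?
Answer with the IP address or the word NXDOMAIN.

Answer: NXDOMAIN

Derivation:
Op 1: tick 4 -> clock=4.
Op 2: tick 3 -> clock=7.
Op 3: tick 10 -> clock=17.
Op 4: tick 8 -> clock=25.
Op 5: tick 10 -> clock=35.
Op 6: tick 9 -> clock=44.
Op 7: insert b.com -> 10.0.0.4 (expiry=44+16=60). clock=44
Op 8: tick 2 -> clock=46.
Op 9: insert c.com -> 10.0.0.2 (expiry=46+16=62). clock=46
Op 10: insert d.com -> 10.0.0.4 (expiry=46+15=61). clock=46
Op 11: tick 3 -> clock=49.
Op 12: insert a.com -> 10.0.0.2 (expiry=49+3=52). clock=49
Op 13: tick 11 -> clock=60. purged={a.com,b.com}
Op 14: tick 6 -> clock=66. purged={c.com,d.com}
Op 15: tick 11 -> clock=77.
Op 16: insert e.com -> 10.0.0.2 (expiry=77+10=87). clock=77
Op 17: insert e.com -> 10.0.0.2 (expiry=77+10=87). clock=77
Op 18: tick 10 -> clock=87. purged={e.com}
Op 19: insert c.com -> 10.0.0.1 (expiry=87+5=92). clock=87
Op 20: insert d.com -> 10.0.0.2 (expiry=87+11=98). clock=87
lookup b.com: not in cache (expired or never inserted)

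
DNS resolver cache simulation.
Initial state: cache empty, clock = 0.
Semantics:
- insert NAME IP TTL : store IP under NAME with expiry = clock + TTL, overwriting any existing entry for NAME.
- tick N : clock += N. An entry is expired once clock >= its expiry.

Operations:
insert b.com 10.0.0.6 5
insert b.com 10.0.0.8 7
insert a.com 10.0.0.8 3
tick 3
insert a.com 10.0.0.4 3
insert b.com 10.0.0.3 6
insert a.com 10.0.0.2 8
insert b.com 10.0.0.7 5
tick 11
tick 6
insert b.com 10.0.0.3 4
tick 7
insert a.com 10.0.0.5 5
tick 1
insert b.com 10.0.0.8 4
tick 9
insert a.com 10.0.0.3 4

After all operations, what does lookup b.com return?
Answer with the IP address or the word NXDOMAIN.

Answer: NXDOMAIN

Derivation:
Op 1: insert b.com -> 10.0.0.6 (expiry=0+5=5). clock=0
Op 2: insert b.com -> 10.0.0.8 (expiry=0+7=7). clock=0
Op 3: insert a.com -> 10.0.0.8 (expiry=0+3=3). clock=0
Op 4: tick 3 -> clock=3. purged={a.com}
Op 5: insert a.com -> 10.0.0.4 (expiry=3+3=6). clock=3
Op 6: insert b.com -> 10.0.0.3 (expiry=3+6=9). clock=3
Op 7: insert a.com -> 10.0.0.2 (expiry=3+8=11). clock=3
Op 8: insert b.com -> 10.0.0.7 (expiry=3+5=8). clock=3
Op 9: tick 11 -> clock=14. purged={a.com,b.com}
Op 10: tick 6 -> clock=20.
Op 11: insert b.com -> 10.0.0.3 (expiry=20+4=24). clock=20
Op 12: tick 7 -> clock=27. purged={b.com}
Op 13: insert a.com -> 10.0.0.5 (expiry=27+5=32). clock=27
Op 14: tick 1 -> clock=28.
Op 15: insert b.com -> 10.0.0.8 (expiry=28+4=32). clock=28
Op 16: tick 9 -> clock=37. purged={a.com,b.com}
Op 17: insert a.com -> 10.0.0.3 (expiry=37+4=41). clock=37
lookup b.com: not in cache (expired or never inserted)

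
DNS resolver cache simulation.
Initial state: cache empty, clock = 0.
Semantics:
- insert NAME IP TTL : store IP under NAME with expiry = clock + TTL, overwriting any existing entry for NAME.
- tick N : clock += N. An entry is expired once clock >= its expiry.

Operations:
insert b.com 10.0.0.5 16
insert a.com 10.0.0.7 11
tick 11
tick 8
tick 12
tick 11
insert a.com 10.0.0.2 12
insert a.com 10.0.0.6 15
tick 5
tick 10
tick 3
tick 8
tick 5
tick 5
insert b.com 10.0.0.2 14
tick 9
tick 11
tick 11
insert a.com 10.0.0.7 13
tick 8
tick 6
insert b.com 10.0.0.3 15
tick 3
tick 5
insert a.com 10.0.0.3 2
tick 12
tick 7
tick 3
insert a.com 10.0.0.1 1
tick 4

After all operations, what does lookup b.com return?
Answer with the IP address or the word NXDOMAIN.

Answer: NXDOMAIN

Derivation:
Op 1: insert b.com -> 10.0.0.5 (expiry=0+16=16). clock=0
Op 2: insert a.com -> 10.0.0.7 (expiry=0+11=11). clock=0
Op 3: tick 11 -> clock=11. purged={a.com}
Op 4: tick 8 -> clock=19. purged={b.com}
Op 5: tick 12 -> clock=31.
Op 6: tick 11 -> clock=42.
Op 7: insert a.com -> 10.0.0.2 (expiry=42+12=54). clock=42
Op 8: insert a.com -> 10.0.0.6 (expiry=42+15=57). clock=42
Op 9: tick 5 -> clock=47.
Op 10: tick 10 -> clock=57. purged={a.com}
Op 11: tick 3 -> clock=60.
Op 12: tick 8 -> clock=68.
Op 13: tick 5 -> clock=73.
Op 14: tick 5 -> clock=78.
Op 15: insert b.com -> 10.0.0.2 (expiry=78+14=92). clock=78
Op 16: tick 9 -> clock=87.
Op 17: tick 11 -> clock=98. purged={b.com}
Op 18: tick 11 -> clock=109.
Op 19: insert a.com -> 10.0.0.7 (expiry=109+13=122). clock=109
Op 20: tick 8 -> clock=117.
Op 21: tick 6 -> clock=123. purged={a.com}
Op 22: insert b.com -> 10.0.0.3 (expiry=123+15=138). clock=123
Op 23: tick 3 -> clock=126.
Op 24: tick 5 -> clock=131.
Op 25: insert a.com -> 10.0.0.3 (expiry=131+2=133). clock=131
Op 26: tick 12 -> clock=143. purged={a.com,b.com}
Op 27: tick 7 -> clock=150.
Op 28: tick 3 -> clock=153.
Op 29: insert a.com -> 10.0.0.1 (expiry=153+1=154). clock=153
Op 30: tick 4 -> clock=157. purged={a.com}
lookup b.com: not in cache (expired or never inserted)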